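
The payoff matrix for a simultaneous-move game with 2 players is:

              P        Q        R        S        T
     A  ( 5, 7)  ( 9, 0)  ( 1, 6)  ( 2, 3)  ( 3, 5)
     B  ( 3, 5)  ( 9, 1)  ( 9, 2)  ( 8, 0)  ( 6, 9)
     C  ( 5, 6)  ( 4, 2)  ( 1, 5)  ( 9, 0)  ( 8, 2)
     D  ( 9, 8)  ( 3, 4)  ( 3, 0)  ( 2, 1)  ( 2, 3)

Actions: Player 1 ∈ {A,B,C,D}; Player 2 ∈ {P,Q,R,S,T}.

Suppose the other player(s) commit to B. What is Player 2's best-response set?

P2 best: {T}

u_2(P vs B) = 5
u_2(Q vs B) = 1
u_2(R vs B) = 2
u_2(S vs B) = 0
u_2(T vs B) = 9
max payoff 9 at {T}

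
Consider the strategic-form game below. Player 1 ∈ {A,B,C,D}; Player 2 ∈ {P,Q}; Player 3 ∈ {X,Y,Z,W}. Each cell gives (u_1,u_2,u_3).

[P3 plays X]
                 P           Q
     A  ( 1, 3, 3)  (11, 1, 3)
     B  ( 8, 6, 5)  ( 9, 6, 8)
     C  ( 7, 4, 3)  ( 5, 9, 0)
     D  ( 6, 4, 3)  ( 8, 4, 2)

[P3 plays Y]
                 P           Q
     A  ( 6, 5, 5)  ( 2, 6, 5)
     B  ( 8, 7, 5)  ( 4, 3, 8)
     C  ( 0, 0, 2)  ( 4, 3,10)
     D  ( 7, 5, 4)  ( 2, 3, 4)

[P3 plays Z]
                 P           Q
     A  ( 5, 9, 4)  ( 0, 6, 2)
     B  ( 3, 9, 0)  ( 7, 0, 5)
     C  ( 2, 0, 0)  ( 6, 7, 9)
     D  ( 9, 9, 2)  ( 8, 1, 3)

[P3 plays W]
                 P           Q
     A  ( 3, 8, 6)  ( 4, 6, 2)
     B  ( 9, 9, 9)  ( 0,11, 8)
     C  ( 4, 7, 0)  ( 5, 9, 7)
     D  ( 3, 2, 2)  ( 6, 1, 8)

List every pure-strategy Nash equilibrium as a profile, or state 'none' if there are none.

(A,P,X): not NE [P1→B gives 8>1; P3→W gives 6>3]
(A,P,Y): not NE [P1→B gives 8>6; P2→Q gives 6>5; P3→W gives 6>5]
(A,P,Z): not NE [P1→D gives 9>5; P3→W gives 6>4]
(A,P,W): not NE [P1→B gives 9>3]
(A,Q,X): not NE [P2→P gives 3>1; P3→Y gives 5>3]
(A,Q,Y): not NE [P1→C gives 4>2]
(A,Q,Z): not NE [P1→D gives 8>0; P2→P gives 9>6; P3→Y gives 5>2]
(A,Q,W): not NE [P1→D gives 6>4; P2→P gives 8>6; P3→Y gives 5>2]
(B,P,X): not NE [P3→W gives 9>5]
(B,P,Y): not NE [P3→W gives 9>5]
(B,P,Z): not NE [P1→D gives 9>3; P3→W gives 9>0]
(B,P,W): not NE [P2→Q gives 11>9]
(B,Q,X): not NE [P1→A gives 11>9]
(B,Q,Y): not NE [P2→P gives 7>3]
(B,Q,Z): not NE [P1→D gives 8>7; P2→P gives 9>0; P3→W gives 8>5]
(B,Q,W): not NE [P1→D gives 6>0]
(C,P,X): not NE [P1→B gives 8>7; P2→Q gives 9>4]
(C,P,Y): not NE [P1→B gives 8>0; P2→Q gives 3>0; P3→X gives 3>2]
(C,P,Z): not NE [P1→D gives 9>2; P2→Q gives 7>0; P3→X gives 3>0]
(C,P,W): not NE [P1→B gives 9>4; P2→Q gives 9>7; P3→X gives 3>0]
(C,Q,X): not NE [P1→A gives 11>5; P3→Y gives 10>0]
(C,Q,Y): NE
(C,Q,Z): not NE [P1→D gives 8>6; P3→Y gives 10>9]
(C,Q,W): not NE [P1→D gives 6>5; P3→Y gives 10>7]
(D,P,X): not NE [P1→B gives 8>6; P3→Y gives 4>3]
(D,P,Y): not NE [P1→B gives 8>7]
(D,P,Z): not NE [P3→Y gives 4>2]
(D,P,W): not NE [P1→B gives 9>3; P3→Y gives 4>2]
(D,Q,X): not NE [P1→A gives 11>8; P3→W gives 8>2]
(D,Q,Y): not NE [P1→C gives 4>2; P2→P gives 5>3; P3→W gives 8>4]
(D,Q,Z): not NE [P2→P gives 9>1; P3→W gives 8>3]
(D,Q,W): not NE [P2→P gives 2>1]

Nash profiles: (C,Q,Y)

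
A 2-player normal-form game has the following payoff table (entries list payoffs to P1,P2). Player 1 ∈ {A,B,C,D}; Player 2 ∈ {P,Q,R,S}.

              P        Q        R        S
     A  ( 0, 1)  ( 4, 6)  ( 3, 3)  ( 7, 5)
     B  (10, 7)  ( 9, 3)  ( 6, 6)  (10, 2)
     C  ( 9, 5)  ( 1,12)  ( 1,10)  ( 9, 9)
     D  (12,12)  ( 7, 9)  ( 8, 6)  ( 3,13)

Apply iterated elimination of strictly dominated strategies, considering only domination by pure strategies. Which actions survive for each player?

P1 drop A (B beats it: P:10>0 Q:9>4 R:6>3 S:10>7)
P1 drop C (B beats it: P:10>9 Q:9>1 R:6>1 S:10>9)
P2 drop Q (P beats it: B:7>3 D:12>9)
P2 drop R (P beats it: B:7>6 D:12>6)
P1→{B,D} P2→{P,S}

Survivors P1:{B,D} P2:{P,S}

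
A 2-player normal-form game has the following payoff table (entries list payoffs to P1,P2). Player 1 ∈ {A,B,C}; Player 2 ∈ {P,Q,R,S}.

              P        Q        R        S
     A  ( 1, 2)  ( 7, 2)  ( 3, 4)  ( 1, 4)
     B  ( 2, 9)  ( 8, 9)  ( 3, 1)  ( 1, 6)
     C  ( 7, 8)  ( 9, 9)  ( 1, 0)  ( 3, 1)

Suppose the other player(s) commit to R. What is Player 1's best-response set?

u_1(A vs R) = 3
u_1(B vs R) = 3
u_1(C vs R) = 1
max payoff 3 at {A,B}

BR_1 = {A,B}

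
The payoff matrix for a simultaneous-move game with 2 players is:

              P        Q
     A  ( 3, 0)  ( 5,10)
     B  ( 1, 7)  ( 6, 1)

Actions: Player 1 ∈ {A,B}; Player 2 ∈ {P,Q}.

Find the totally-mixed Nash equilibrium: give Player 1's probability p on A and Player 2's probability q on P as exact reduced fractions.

p=3/8, q=1/3

P1 indiff ⇒ q·3+(1-q)·5 = q·1+(1-q)·6 ⇒ q(2) = (1-q)(1) ⇒ q = 1/3
P2 indiff ⇒ p·0+(1-p)·7 = p·10+(1-p)·1 ⇒ p(-10) = (1-p)(-6) ⇒ p = 3/8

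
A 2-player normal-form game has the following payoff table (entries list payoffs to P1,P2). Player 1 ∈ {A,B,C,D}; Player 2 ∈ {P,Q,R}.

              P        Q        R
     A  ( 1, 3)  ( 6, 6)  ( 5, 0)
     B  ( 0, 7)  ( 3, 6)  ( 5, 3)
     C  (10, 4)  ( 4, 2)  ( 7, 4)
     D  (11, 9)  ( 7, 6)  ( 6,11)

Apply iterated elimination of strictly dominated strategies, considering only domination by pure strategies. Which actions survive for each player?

Survivors P1:{C,D} P2:{P,R}

P1 drop A (D beats it: P:11>1 Q:7>6 R:6>5)
P1 drop B (C beats it: P:10>0 Q:4>3 R:7>5)
P2 drop Q (P beats it: C:4>2 D:9>6)
P1→{C,D} P2→{P,R}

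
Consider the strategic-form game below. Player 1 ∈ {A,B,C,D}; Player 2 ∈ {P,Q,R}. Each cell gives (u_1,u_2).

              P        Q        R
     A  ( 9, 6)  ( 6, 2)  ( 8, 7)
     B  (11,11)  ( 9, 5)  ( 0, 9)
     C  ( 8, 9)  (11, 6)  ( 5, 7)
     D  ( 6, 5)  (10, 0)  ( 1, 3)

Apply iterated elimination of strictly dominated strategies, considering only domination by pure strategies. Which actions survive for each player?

P1 drop D (C beats it: P:8>6 Q:11>10 R:5>1)
P2 drop Q (P beats it: A:6>2 B:11>5 C:9>6)
P1 drop C (A beats it: P:9>8 R:8>5)
P1→{A,B} P2→{P,R}

IESDS → P1:{A,B} P2:{P,R}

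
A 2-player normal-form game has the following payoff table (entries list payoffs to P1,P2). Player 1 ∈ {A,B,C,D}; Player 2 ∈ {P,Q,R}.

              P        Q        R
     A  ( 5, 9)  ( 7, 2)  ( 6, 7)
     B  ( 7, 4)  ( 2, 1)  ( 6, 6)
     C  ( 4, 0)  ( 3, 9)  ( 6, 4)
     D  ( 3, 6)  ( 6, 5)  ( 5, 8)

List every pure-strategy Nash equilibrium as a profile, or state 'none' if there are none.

NE set: (B,R)

(A,P): not NE [P1→B gives 7>5]
(A,Q): not NE [P2→P gives 9>2]
(A,R): not NE [P2→P gives 9>7]
(B,P): not NE [P2→R gives 6>4]
(B,Q): not NE [P1→A gives 7>2; P2→R gives 6>1]
(B,R): NE
(C,P): not NE [P1→B gives 7>4; P2→Q gives 9>0]
(C,Q): not NE [P1→A gives 7>3]
(C,R): not NE [P2→Q gives 9>4]
(D,P): not NE [P1→B gives 7>3; P2→R gives 8>6]
(D,Q): not NE [P1→A gives 7>6; P2→R gives 8>5]
(D,R): not NE [P1→C gives 6>5]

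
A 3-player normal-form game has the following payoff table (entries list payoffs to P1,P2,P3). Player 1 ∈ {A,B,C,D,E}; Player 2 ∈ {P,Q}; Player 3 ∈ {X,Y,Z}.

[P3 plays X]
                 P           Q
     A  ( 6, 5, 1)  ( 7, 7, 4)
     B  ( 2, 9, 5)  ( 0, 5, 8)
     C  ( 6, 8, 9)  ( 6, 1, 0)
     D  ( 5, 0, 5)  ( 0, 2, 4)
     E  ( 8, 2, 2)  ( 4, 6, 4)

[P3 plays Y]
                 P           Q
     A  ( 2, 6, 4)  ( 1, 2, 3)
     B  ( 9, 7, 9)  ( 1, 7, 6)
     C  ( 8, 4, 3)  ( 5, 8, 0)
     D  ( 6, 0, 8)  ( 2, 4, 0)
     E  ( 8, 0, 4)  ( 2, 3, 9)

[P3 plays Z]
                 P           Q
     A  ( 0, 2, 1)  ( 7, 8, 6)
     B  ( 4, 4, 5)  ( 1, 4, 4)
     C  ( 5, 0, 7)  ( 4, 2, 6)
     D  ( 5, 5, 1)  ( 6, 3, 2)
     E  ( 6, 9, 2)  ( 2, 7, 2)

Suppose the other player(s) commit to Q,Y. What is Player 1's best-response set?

u_1(A vs Q,Y) = 1
u_1(B vs Q,Y) = 1
u_1(C vs Q,Y) = 5
u_1(D vs Q,Y) = 2
u_1(E vs Q,Y) = 2
max payoff 5 at {C}

argmax u_1 = {C}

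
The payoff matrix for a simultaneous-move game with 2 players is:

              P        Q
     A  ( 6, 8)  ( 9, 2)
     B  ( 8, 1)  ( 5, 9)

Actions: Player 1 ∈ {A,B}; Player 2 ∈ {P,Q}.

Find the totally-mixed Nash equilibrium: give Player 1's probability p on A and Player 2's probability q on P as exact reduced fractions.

(p,q) = (4/7, 2/3)

P1 indiff ⇒ q·6+(1-q)·9 = q·8+(1-q)·5 ⇒ q(-2) = (1-q)(-4) ⇒ q = 2/3
P2 indiff ⇒ p·8+(1-p)·1 = p·2+(1-p)·9 ⇒ p(6) = (1-p)(8) ⇒ p = 4/7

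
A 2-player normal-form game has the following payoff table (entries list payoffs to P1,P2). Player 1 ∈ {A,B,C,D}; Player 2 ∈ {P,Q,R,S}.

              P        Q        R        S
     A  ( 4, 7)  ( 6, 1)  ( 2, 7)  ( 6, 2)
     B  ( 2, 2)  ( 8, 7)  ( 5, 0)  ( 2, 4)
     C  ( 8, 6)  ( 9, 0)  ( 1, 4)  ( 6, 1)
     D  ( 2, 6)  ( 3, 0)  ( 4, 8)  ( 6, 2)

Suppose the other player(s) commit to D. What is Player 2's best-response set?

P2 best: {R}

u_2(P vs D) = 6
u_2(Q vs D) = 0
u_2(R vs D) = 8
u_2(S vs D) = 2
max payoff 8 at {R}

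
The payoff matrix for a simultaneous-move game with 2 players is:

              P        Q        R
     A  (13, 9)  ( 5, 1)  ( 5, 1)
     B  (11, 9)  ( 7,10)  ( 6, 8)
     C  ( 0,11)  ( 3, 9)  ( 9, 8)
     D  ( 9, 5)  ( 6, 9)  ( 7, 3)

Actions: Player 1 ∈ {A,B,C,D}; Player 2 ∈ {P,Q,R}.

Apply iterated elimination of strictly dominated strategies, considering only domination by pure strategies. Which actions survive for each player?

P2 drop R (P beats it: A:9>1 B:9>8 C:11>8 D:5>3)
P1 drop C (A beats it: P:13>0 Q:5>3)
P1 drop D (B beats it: P:11>9 Q:7>6)
P1→{A,B} P2→{P,Q}

Survivors P1:{A,B} P2:{P,Q}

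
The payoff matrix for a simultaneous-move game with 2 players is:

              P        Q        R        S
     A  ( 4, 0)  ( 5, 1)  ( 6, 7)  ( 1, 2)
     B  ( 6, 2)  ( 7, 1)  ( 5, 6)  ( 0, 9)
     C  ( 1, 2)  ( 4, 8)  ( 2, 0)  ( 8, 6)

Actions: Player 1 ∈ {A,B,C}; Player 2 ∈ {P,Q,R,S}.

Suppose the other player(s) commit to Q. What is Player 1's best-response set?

u_1(A vs Q) = 5
u_1(B vs Q) = 7
u_1(C vs Q) = 4
max payoff 7 at {B}

P1 best: {B}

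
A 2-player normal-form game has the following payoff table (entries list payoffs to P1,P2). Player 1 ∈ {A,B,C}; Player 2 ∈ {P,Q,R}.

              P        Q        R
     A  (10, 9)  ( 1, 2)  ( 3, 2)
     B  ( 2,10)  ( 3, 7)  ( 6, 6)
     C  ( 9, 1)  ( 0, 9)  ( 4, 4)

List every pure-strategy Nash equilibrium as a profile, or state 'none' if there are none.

(A,P): NE
(A,Q): not NE [P1→B gives 3>1; P2→P gives 9>2]
(A,R): not NE [P1→B gives 6>3; P2→P gives 9>2]
(B,P): not NE [P1→A gives 10>2]
(B,Q): not NE [P2→P gives 10>7]
(B,R): not NE [P2→P gives 10>6]
(C,P): not NE [P1→A gives 10>9; P2→Q gives 9>1]
(C,Q): not NE [P1→B gives 3>0]
(C,R): not NE [P1→B gives 6>4; P2→Q gives 9>4]

Nash profiles: (A,P)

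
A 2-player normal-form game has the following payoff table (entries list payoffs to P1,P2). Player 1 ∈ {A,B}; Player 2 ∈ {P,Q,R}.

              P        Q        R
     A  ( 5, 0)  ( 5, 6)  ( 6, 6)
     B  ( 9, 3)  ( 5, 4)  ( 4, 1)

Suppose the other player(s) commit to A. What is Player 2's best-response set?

P2 best: {Q,R}

u_2(P vs A) = 0
u_2(Q vs A) = 6
u_2(R vs A) = 6
max payoff 6 at {Q,R}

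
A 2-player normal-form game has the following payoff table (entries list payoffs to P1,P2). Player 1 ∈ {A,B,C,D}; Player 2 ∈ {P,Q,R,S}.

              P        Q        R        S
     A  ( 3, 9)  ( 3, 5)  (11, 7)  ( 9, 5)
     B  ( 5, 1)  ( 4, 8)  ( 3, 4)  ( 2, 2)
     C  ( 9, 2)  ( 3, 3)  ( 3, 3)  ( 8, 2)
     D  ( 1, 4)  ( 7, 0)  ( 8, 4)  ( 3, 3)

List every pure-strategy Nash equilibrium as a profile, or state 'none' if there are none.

(A,P): not NE [P1→C gives 9>3]
(A,Q): not NE [P1→D gives 7>3; P2→P gives 9>5]
(A,R): not NE [P2→P gives 9>7]
(A,S): not NE [P2→P gives 9>5]
(B,P): not NE [P1→C gives 9>5; P2→Q gives 8>1]
(B,Q): not NE [P1→D gives 7>4]
(B,R): not NE [P1→A gives 11>3; P2→Q gives 8>4]
(B,S): not NE [P1→A gives 9>2; P2→Q gives 8>2]
(C,P): not NE [P2→R gives 3>2]
(C,Q): not NE [P1→D gives 7>3]
(C,R): not NE [P1→A gives 11>3]
(C,S): not NE [P1→A gives 9>8; P2→R gives 3>2]
(D,P): not NE [P1→C gives 9>1]
(D,Q): not NE [P2→R gives 4>0]
(D,R): not NE [P1→A gives 11>8]
(D,S): not NE [P1→A gives 9>3; P2→R gives 4>3]

PSNE: ∅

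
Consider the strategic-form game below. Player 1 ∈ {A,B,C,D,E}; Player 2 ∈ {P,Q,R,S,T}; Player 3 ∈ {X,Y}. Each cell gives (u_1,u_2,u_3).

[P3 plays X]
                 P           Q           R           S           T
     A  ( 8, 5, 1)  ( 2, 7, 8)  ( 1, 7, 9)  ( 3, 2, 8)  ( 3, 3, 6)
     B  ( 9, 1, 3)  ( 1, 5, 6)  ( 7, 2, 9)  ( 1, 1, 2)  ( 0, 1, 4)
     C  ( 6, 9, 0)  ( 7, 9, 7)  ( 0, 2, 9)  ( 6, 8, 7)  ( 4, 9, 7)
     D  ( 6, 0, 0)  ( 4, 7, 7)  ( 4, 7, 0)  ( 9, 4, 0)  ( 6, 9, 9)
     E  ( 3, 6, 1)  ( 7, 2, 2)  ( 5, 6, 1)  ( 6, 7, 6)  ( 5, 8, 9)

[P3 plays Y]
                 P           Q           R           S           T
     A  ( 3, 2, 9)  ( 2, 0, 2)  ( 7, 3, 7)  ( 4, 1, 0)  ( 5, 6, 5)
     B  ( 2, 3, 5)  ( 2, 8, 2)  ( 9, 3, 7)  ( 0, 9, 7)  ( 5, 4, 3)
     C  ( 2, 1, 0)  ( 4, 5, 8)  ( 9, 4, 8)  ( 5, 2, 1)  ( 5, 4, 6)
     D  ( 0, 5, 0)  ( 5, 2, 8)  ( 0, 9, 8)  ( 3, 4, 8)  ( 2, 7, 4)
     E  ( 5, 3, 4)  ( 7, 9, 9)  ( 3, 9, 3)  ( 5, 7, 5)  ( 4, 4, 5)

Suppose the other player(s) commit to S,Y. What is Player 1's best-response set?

u_1(A vs S,Y) = 4
u_1(B vs S,Y) = 0
u_1(C vs S,Y) = 5
u_1(D vs S,Y) = 3
u_1(E vs S,Y) = 5
max payoff 5 at {C,E}

argmax u_1 = {C,E}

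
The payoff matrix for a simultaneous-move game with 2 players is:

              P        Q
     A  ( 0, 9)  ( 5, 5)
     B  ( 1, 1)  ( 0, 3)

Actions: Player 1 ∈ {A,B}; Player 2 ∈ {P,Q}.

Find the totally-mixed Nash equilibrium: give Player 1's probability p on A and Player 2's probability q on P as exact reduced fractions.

P1 mixes 1/3 on A; P2 mixes 5/6 on P

P1 indiff ⇒ q·0+(1-q)·5 = q·1+(1-q)·0 ⇒ q(-1) = (1-q)(-5) ⇒ q = 5/6
P2 indiff ⇒ p·9+(1-p)·1 = p·5+(1-p)·3 ⇒ p(4) = (1-p)(2) ⇒ p = 1/3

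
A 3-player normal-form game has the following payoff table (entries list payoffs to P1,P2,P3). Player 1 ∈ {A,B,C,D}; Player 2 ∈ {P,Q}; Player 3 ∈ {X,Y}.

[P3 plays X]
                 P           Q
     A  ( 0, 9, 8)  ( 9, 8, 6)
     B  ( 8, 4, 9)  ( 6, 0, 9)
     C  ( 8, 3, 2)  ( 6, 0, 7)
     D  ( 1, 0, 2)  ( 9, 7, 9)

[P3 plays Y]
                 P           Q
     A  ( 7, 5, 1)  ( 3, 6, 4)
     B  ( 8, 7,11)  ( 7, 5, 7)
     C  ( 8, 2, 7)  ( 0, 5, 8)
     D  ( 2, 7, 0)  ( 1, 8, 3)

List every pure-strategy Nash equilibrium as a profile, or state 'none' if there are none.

NE set: (B,P,Y), (D,Q,X)

(A,P,X): not NE [P1→C gives 8>0]
(A,P,Y): not NE [P1→C gives 8>7; P2→Q gives 6>5; P3→X gives 8>1]
(A,Q,X): not NE [P2→P gives 9>8]
(A,Q,Y): not NE [P1→B gives 7>3; P3→X gives 6>4]
(B,P,X): not NE [P3→Y gives 11>9]
(B,P,Y): NE
(B,Q,X): not NE [P1→D gives 9>6; P2→P gives 4>0]
(B,Q,Y): not NE [P2→P gives 7>5; P3→X gives 9>7]
(C,P,X): not NE [P3→Y gives 7>2]
(C,P,Y): not NE [P2→Q gives 5>2]
(C,Q,X): not NE [P1→D gives 9>6; P2→P gives 3>0; P3→Y gives 8>7]
(C,Q,Y): not NE [P1→B gives 7>0]
(D,P,X): not NE [P1→C gives 8>1; P2→Q gives 7>0]
(D,P,Y): not NE [P1→C gives 8>2; P2→Q gives 8>7; P3→X gives 2>0]
(D,Q,X): NE
(D,Q,Y): not NE [P1→B gives 7>1; P3→X gives 9>3]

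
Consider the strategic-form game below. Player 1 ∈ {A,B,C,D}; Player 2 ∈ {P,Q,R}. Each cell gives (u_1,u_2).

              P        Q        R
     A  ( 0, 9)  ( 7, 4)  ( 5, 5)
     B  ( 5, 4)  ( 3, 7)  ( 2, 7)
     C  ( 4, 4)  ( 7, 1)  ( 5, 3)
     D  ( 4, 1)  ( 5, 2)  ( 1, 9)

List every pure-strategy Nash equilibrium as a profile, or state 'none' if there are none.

No pure NE.

(A,P): not NE [P1→B gives 5>0]
(A,Q): not NE [P2→P gives 9>4]
(A,R): not NE [P2→P gives 9>5]
(B,P): not NE [P2→R gives 7>4]
(B,Q): not NE [P1→C gives 7>3]
(B,R): not NE [P1→C gives 5>2]
(C,P): not NE [P1→B gives 5>4]
(C,Q): not NE [P2→P gives 4>1]
(C,R): not NE [P2→P gives 4>3]
(D,P): not NE [P1→B gives 5>4; P2→R gives 9>1]
(D,Q): not NE [P1→C gives 7>5; P2→R gives 9>2]
(D,R): not NE [P1→C gives 5>1]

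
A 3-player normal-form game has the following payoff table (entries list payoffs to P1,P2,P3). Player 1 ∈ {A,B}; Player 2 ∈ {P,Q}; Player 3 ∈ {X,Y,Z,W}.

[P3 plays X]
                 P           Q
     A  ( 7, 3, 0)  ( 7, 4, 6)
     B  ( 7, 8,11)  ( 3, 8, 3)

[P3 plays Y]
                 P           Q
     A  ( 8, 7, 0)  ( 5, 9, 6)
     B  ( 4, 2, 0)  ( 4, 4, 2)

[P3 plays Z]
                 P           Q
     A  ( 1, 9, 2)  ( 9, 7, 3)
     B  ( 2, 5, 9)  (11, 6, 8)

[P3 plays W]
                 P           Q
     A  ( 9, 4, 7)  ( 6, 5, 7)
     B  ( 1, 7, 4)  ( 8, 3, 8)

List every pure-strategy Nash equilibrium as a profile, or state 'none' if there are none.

(A,P,X): not NE [P2→Q gives 4>3; P3→W gives 7>0]
(A,P,Y): not NE [P2→Q gives 9>7; P3→W gives 7>0]
(A,P,Z): not NE [P1→B gives 2>1; P3→W gives 7>2]
(A,P,W): not NE [P2→Q gives 5>4]
(A,Q,X): not NE [P3→W gives 7>6]
(A,Q,Y): not NE [P3→W gives 7>6]
(A,Q,Z): not NE [P1→B gives 11>9; P2→P gives 9>7; P3→W gives 7>3]
(A,Q,W): not NE [P1→B gives 8>6]
(B,P,X): NE
(B,P,Y): not NE [P1→A gives 8>4; P2→Q gives 4>2; P3→X gives 11>0]
(B,P,Z): not NE [P2→Q gives 6>5; P3→X gives 11>9]
(B,P,W): not NE [P1→A gives 9>1; P3→X gives 11>4]
(B,Q,X): not NE [P1→A gives 7>3; P3→W gives 8>3]
(B,Q,Y): not NE [P1→A gives 5>4; P3→W gives 8>2]
(B,Q,Z): NE
(B,Q,W): not NE [P2→P gives 7>3]

NE set: (B,P,X), (B,Q,Z)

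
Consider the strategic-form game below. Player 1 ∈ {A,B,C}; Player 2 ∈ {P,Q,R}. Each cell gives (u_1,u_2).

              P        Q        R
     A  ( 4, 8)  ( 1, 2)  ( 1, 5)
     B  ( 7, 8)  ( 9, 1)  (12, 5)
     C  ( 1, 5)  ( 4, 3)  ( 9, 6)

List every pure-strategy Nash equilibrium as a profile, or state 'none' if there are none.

Nash profiles: (B,P)

(A,P): not NE [P1→B gives 7>4]
(A,Q): not NE [P1→B gives 9>1; P2→P gives 8>2]
(A,R): not NE [P1→B gives 12>1; P2→P gives 8>5]
(B,P): NE
(B,Q): not NE [P2→P gives 8>1]
(B,R): not NE [P2→P gives 8>5]
(C,P): not NE [P1→B gives 7>1; P2→R gives 6>5]
(C,Q): not NE [P1→B gives 9>4; P2→R gives 6>3]
(C,R): not NE [P1→B gives 12>9]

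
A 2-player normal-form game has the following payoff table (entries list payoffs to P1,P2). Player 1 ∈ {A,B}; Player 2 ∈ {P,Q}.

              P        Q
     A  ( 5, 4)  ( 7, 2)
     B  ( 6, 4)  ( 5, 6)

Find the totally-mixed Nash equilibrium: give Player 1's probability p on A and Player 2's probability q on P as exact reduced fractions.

P1 indiff ⇒ q·5+(1-q)·7 = q·6+(1-q)·5 ⇒ q(-1) = (1-q)(-2) ⇒ q = 2/3
P2 indiff ⇒ p·4+(1-p)·4 = p·2+(1-p)·6 ⇒ p(2) = (1-p)(2) ⇒ p = 1/2

P1 mixes 1/2 on A; P2 mixes 2/3 on P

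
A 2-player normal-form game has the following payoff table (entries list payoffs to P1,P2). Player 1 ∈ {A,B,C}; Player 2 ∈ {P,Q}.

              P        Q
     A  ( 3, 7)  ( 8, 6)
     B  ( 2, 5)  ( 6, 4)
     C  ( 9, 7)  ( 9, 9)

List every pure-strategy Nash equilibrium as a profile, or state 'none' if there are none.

Nash profiles: (C,Q)

(A,P): not NE [P1→C gives 9>3]
(A,Q): not NE [P1→C gives 9>8; P2→P gives 7>6]
(B,P): not NE [P1→C gives 9>2]
(B,Q): not NE [P1→C gives 9>6; P2→P gives 5>4]
(C,P): not NE [P2→Q gives 9>7]
(C,Q): NE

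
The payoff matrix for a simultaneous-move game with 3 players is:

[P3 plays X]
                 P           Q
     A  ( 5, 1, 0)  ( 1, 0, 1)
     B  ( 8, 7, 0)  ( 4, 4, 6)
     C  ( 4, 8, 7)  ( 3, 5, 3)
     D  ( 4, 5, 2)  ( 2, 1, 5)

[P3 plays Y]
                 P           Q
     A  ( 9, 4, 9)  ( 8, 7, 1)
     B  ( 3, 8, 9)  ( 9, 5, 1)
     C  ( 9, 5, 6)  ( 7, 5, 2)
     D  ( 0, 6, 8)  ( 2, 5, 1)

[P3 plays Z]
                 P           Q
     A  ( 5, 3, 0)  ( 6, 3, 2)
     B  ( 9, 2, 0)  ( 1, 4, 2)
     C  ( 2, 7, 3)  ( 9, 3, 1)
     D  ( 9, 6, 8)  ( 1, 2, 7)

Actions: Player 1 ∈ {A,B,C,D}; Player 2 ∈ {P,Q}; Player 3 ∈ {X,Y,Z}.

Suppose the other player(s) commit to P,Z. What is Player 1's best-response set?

u_1(A vs P,Z) = 5
u_1(B vs P,Z) = 9
u_1(C vs P,Z) = 2
u_1(D vs P,Z) = 9
max payoff 9 at {B,D}

BR_1 = {B,D}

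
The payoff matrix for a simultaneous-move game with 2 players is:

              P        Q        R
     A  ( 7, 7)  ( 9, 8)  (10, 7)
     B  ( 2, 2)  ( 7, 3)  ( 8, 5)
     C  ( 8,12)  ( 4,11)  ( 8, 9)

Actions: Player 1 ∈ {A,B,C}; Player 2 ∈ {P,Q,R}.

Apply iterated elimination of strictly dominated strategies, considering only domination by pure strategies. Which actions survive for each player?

Survivors P1:{A,C} P2:{P,Q}

P1 drop B (A beats it: P:7>2 Q:9>7 R:10>8)
P2 drop R (Q beats it: A:8>7 C:11>9)
P1→{A,C} P2→{P,Q}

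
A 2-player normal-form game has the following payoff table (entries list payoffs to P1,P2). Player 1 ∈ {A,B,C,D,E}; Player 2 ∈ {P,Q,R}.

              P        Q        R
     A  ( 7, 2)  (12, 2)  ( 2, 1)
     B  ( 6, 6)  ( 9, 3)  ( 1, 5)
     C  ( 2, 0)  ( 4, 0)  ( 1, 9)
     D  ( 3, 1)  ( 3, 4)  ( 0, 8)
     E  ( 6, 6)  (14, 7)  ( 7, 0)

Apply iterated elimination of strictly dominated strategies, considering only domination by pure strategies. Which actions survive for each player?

IESDS → P1:{A,E} P2:{P,Q}

P1 drop B (A beats it: P:7>6 Q:12>9 R:2>1)
P1 drop C (A beats it: P:7>2 Q:12>4 R:2>1)
P1 drop D (A beats it: P:7>3 Q:12>3 R:2>0)
P2 drop R (P beats it: A:2>1 E:6>0)
P1→{A,E} P2→{P,Q}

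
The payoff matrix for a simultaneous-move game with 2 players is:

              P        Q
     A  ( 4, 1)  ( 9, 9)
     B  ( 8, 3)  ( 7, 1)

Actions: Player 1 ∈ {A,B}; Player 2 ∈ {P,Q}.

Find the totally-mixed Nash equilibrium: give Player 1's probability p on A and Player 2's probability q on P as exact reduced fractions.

(p,q) = (1/5, 1/3)

P1 indiff ⇒ q·4+(1-q)·9 = q·8+(1-q)·7 ⇒ q(-4) = (1-q)(-2) ⇒ q = 1/3
P2 indiff ⇒ p·1+(1-p)·3 = p·9+(1-p)·1 ⇒ p(-8) = (1-p)(-2) ⇒ p = 1/5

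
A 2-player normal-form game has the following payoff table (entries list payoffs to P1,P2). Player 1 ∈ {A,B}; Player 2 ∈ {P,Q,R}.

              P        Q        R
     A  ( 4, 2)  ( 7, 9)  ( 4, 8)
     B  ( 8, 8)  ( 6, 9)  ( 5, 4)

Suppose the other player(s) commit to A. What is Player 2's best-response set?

BR_2 = {Q}

u_2(P vs A) = 2
u_2(Q vs A) = 9
u_2(R vs A) = 8
max payoff 9 at {Q}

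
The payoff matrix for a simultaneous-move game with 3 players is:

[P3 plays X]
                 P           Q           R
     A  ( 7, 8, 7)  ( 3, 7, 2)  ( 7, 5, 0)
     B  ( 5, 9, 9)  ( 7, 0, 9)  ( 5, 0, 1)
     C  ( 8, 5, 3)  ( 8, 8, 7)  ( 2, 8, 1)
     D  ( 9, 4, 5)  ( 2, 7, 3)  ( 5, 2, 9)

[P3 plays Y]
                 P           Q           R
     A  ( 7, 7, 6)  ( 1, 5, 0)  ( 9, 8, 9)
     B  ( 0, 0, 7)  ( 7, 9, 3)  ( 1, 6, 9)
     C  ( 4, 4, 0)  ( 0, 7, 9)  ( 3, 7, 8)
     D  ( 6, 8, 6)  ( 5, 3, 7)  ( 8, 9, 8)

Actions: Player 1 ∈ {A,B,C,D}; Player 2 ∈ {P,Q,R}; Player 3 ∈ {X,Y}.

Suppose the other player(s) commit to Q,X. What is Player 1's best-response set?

u_1(A vs Q,X) = 3
u_1(B vs Q,X) = 7
u_1(C vs Q,X) = 8
u_1(D vs Q,X) = 2
max payoff 8 at {C}

BR_1 = {C}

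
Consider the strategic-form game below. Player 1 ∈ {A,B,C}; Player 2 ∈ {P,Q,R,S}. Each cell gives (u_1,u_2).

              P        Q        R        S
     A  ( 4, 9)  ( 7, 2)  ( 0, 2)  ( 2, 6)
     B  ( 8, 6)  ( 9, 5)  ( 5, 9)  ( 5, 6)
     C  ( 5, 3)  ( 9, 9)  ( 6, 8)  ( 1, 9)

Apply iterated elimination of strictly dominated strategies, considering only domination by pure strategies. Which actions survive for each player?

P1 drop A (B beats it: P:8>4 Q:9>7 R:5>0 S:5>2)
P2 drop P (R beats it: B:9>6 C:8>3)
P1→{B,C} P2→{Q,R,S}

Survivors P1:{B,C} P2:{Q,R,S}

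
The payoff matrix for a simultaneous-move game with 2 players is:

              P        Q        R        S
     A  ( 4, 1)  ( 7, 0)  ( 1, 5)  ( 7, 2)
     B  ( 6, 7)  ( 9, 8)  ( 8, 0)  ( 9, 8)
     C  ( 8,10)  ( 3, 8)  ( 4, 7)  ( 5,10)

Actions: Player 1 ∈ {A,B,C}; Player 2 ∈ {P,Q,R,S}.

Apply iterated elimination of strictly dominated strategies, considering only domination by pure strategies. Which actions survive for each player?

Survivors P1:{B,C} P2:{P,Q,S}

P1 drop A (B beats it: P:6>4 Q:9>7 R:8>1 S:9>7)
P2 drop R (P beats it: B:7>0 C:10>7)
P1→{B,C} P2→{P,Q,S}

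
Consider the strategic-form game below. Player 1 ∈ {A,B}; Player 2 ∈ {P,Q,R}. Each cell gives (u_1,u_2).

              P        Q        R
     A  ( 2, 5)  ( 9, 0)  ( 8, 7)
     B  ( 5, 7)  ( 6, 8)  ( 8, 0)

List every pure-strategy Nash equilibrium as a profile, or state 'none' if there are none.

NE set: (A,R)

(A,P): not NE [P1→B gives 5>2; P2→R gives 7>5]
(A,Q): not NE [P2→R gives 7>0]
(A,R): NE
(B,P): not NE [P2→Q gives 8>7]
(B,Q): not NE [P1→A gives 9>6]
(B,R): not NE [P2→Q gives 8>0]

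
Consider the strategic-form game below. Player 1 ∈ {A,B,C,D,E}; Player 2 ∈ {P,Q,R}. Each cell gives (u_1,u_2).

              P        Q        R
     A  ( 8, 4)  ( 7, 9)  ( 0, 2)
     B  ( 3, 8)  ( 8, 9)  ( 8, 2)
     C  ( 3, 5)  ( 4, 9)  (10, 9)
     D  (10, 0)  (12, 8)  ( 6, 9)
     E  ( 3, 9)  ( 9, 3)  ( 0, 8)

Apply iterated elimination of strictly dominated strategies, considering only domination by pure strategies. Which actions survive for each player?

P1 drop A (D beats it: P:10>8 Q:12>7 R:6>0)
P1 drop E (D beats it: P:10>3 Q:12>9 R:6>0)
P2 drop P (Q beats it: B:9>8 C:9>5 D:8>0)
P1→{B,C,D} P2→{Q,R}

IESDS → P1:{B,C,D} P2:{Q,R}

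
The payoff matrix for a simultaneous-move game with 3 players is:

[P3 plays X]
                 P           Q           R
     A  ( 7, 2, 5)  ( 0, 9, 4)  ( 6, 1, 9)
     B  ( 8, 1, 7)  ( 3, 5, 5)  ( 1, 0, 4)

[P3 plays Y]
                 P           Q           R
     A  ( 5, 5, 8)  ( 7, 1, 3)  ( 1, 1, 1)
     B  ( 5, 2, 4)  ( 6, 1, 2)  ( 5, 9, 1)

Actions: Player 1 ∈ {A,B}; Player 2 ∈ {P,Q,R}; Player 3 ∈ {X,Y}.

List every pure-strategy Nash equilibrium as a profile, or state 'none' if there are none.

(A,P,X): not NE [P1→B gives 8>7; P2→Q gives 9>2; P3→Y gives 8>5]
(A,P,Y): NE
(A,Q,X): not NE [P1→B gives 3>0]
(A,Q,Y): not NE [P2→P gives 5>1; P3→X gives 4>3]
(A,R,X): not NE [P2→Q gives 9>1]
(A,R,Y): not NE [P1→B gives 5>1; P2→P gives 5>1; P3→X gives 9>1]
(B,P,X): not NE [P2→Q gives 5>1]
(B,P,Y): not NE [P2→R gives 9>2; P3→X gives 7>4]
(B,Q,X): NE
(B,Q,Y): not NE [P1→A gives 7>6; P2→R gives 9>1; P3→X gives 5>2]
(B,R,X): not NE [P1→A gives 6>1; P2→Q gives 5>0]
(B,R,Y): not NE [P3→X gives 4>1]

NE set: (A,P,Y), (B,Q,X)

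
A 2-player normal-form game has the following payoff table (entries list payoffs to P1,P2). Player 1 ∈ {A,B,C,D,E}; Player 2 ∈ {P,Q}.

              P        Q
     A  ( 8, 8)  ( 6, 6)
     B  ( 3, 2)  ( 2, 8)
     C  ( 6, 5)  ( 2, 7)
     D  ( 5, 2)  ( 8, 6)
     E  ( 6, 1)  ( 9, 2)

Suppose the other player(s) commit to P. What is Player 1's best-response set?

u_1(A vs P) = 8
u_1(B vs P) = 3
u_1(C vs P) = 6
u_1(D vs P) = 5
u_1(E vs P) = 6
max payoff 8 at {A}

argmax u_1 = {A}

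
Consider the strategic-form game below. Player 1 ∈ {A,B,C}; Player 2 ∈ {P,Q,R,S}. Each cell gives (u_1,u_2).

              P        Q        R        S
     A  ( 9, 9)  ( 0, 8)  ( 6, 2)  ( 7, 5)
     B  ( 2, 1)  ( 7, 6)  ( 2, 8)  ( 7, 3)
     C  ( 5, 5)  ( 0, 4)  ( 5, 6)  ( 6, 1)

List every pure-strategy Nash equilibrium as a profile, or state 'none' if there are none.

(A,P): NE
(A,Q): not NE [P1→B gives 7>0; P2→P gives 9>8]
(A,R): not NE [P2→P gives 9>2]
(A,S): not NE [P2→P gives 9>5]
(B,P): not NE [P1→A gives 9>2; P2→R gives 8>1]
(B,Q): not NE [P2→R gives 8>6]
(B,R): not NE [P1→A gives 6>2]
(B,S): not NE [P2→R gives 8>3]
(C,P): not NE [P1→A gives 9>5; P2→R gives 6>5]
(C,Q): not NE [P1→B gives 7>0; P2→R gives 6>4]
(C,R): not NE [P1→A gives 6>5]
(C,S): not NE [P1→B gives 7>6; P2→R gives 6>1]

Nash profiles: (A,P)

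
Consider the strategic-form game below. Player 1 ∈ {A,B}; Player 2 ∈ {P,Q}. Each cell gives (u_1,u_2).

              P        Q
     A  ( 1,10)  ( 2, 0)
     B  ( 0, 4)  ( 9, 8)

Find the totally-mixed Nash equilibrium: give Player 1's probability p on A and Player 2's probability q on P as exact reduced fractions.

p=2/7, q=7/8

P1 indiff ⇒ q·1+(1-q)·2 = q·0+(1-q)·9 ⇒ q(1) = (1-q)(7) ⇒ q = 7/8
P2 indiff ⇒ p·10+(1-p)·4 = p·0+(1-p)·8 ⇒ p(10) = (1-p)(4) ⇒ p = 2/7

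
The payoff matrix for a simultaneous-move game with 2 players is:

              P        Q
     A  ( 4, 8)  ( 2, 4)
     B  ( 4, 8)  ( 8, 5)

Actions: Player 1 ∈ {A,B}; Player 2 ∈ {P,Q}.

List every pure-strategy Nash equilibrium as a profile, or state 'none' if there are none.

(A,P): NE
(A,Q): not NE [P1→B gives 8>2; P2→P gives 8>4]
(B,P): NE
(B,Q): not NE [P2→P gives 8>5]

Nash profiles: (A,P), (B,P)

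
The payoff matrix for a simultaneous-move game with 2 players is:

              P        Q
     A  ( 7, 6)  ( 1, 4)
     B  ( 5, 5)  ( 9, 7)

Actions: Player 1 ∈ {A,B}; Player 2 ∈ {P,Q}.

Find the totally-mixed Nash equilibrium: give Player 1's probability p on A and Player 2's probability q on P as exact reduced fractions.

(p,q) = (1/2, 4/5)

P1 indiff ⇒ q·7+(1-q)·1 = q·5+(1-q)·9 ⇒ q(2) = (1-q)(8) ⇒ q = 4/5
P2 indiff ⇒ p·6+(1-p)·5 = p·4+(1-p)·7 ⇒ p(2) = (1-p)(2) ⇒ p = 1/2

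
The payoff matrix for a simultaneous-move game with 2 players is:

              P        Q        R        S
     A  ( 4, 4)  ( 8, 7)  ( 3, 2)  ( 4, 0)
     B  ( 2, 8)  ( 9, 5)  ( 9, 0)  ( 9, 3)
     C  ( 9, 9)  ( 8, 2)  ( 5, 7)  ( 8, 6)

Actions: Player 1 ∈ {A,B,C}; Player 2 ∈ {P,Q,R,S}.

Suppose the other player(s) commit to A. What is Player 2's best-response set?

u_2(P vs A) = 4
u_2(Q vs A) = 7
u_2(R vs A) = 2
u_2(S vs A) = 0
max payoff 7 at {Q}

argmax u_2 = {Q}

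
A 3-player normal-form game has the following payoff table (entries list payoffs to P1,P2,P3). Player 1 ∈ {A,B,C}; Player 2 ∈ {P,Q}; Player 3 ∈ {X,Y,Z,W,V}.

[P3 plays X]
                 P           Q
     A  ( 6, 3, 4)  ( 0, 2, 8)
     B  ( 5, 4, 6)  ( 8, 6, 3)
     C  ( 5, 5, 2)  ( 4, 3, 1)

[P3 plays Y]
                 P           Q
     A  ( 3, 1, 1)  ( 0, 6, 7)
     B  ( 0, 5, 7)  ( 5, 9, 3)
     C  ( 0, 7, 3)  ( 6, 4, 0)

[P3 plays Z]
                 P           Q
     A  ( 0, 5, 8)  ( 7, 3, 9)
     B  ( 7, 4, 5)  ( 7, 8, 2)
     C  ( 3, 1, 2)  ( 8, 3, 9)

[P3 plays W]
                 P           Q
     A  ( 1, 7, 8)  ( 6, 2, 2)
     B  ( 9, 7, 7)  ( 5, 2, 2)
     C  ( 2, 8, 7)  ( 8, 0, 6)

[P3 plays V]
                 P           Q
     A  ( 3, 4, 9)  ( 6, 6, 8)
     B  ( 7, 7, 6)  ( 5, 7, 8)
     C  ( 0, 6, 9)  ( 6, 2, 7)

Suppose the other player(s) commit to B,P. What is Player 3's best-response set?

BR_3 = {Y,W}

u_3(X vs B,P) = 6
u_3(Y vs B,P) = 7
u_3(Z vs B,P) = 5
u_3(W vs B,P) = 7
u_3(V vs B,P) = 6
max payoff 7 at {Y,W}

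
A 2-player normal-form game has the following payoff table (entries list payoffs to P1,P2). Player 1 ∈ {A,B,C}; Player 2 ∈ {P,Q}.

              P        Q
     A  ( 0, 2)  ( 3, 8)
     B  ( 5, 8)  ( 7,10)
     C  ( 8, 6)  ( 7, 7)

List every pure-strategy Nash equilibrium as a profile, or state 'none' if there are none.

NE set: (B,Q), (C,Q)

(A,P): not NE [P1→C gives 8>0; P2→Q gives 8>2]
(A,Q): not NE [P1→C gives 7>3]
(B,P): not NE [P1→C gives 8>5; P2→Q gives 10>8]
(B,Q): NE
(C,P): not NE [P2→Q gives 7>6]
(C,Q): NE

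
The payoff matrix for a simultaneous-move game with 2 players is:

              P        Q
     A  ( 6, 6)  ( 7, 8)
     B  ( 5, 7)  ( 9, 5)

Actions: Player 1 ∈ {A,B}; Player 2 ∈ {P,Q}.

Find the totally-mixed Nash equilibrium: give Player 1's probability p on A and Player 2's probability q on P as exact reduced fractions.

P1 indiff ⇒ q·6+(1-q)·7 = q·5+(1-q)·9 ⇒ q(1) = (1-q)(2) ⇒ q = 2/3
P2 indiff ⇒ p·6+(1-p)·7 = p·8+(1-p)·5 ⇒ p(-2) = (1-p)(-2) ⇒ p = 1/2

(p,q) = (1/2, 2/3)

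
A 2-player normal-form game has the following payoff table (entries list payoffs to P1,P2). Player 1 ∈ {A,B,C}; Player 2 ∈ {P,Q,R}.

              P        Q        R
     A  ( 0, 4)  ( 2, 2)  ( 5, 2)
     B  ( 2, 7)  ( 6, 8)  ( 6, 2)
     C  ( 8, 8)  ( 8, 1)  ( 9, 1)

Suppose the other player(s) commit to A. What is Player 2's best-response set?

P2 best: {P}

u_2(P vs A) = 4
u_2(Q vs A) = 2
u_2(R vs A) = 2
max payoff 4 at {P}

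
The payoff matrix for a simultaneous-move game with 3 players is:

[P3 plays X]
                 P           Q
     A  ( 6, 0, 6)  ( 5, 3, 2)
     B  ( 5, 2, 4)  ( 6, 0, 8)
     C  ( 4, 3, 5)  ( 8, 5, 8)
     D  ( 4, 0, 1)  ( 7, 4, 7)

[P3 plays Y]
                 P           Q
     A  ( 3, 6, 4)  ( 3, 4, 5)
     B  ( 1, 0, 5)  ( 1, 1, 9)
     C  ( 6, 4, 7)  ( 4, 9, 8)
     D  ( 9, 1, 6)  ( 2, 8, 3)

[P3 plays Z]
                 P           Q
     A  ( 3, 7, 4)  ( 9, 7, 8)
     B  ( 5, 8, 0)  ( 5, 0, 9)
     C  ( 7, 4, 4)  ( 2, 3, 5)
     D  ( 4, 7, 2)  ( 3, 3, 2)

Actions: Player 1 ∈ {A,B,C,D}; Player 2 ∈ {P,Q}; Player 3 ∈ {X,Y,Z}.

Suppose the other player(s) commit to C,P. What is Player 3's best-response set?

argmax u_3 = {Y}

u_3(X vs C,P) = 5
u_3(Y vs C,P) = 7
u_3(Z vs C,P) = 4
max payoff 7 at {Y}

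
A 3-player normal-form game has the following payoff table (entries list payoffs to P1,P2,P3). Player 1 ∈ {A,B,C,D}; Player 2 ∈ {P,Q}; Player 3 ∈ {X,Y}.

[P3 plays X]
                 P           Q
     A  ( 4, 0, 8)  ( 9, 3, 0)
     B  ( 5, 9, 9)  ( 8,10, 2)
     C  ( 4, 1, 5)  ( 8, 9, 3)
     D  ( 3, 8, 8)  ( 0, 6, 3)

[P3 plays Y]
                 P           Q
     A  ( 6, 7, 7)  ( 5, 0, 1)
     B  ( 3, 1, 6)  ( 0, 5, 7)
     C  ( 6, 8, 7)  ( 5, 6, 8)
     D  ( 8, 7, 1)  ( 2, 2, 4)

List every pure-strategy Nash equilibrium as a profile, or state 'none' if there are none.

(A,P,X): not NE [P1→B gives 5>4; P2→Q gives 3>0]
(A,P,Y): not NE [P1→D gives 8>6; P3→X gives 8>7]
(A,Q,X): not NE [P3→Y gives 1>0]
(A,Q,Y): not NE [P2→P gives 7>0]
(B,P,X): not NE [P2→Q gives 10>9]
(B,P,Y): not NE [P1→D gives 8>3; P2→Q gives 5>1; P3→X gives 9>6]
(B,Q,X): not NE [P1→A gives 9>8; P3→Y gives 7>2]
(B,Q,Y): not NE [P1→C gives 5>0]
(C,P,X): not NE [P1→B gives 5>4; P2→Q gives 9>1; P3→Y gives 7>5]
(C,P,Y): not NE [P1→D gives 8>6]
(C,Q,X): not NE [P1→A gives 9>8; P3→Y gives 8>3]
(C,Q,Y): not NE [P2→P gives 8>6]
(D,P,X): not NE [P1→B gives 5>3]
(D,P,Y): not NE [P3→X gives 8>1]
(D,Q,X): not NE [P1→A gives 9>0; P2→P gives 8>6; P3→Y gives 4>3]
(D,Q,Y): not NE [P1→C gives 5>2; P2→P gives 7>2]

PSNE: ∅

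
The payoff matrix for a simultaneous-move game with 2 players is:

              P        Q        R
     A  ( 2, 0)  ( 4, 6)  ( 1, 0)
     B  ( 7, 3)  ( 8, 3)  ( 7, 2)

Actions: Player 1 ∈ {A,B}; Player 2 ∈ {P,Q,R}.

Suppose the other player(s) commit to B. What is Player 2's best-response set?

P2 best: {P,Q}

u_2(P vs B) = 3
u_2(Q vs B) = 3
u_2(R vs B) = 2
max payoff 3 at {P,Q}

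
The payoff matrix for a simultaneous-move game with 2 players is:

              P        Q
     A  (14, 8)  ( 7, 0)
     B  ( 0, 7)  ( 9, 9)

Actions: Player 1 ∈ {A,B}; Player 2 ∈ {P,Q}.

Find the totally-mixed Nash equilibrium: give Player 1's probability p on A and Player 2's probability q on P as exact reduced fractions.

(p,q) = (1/5, 1/8)

P1 indiff ⇒ q·14+(1-q)·7 = q·0+(1-q)·9 ⇒ q(14) = (1-q)(2) ⇒ q = 1/8
P2 indiff ⇒ p·8+(1-p)·7 = p·0+(1-p)·9 ⇒ p(8) = (1-p)(2) ⇒ p = 1/5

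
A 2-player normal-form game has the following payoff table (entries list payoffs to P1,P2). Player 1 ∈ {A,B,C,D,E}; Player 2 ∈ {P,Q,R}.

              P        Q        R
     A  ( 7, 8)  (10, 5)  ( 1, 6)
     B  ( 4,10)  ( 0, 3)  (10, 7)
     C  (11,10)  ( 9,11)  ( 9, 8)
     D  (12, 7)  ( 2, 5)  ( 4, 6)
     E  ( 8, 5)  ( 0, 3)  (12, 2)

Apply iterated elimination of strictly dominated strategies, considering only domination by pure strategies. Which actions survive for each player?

P2 drop R (P beats it: A:8>6 B:10>7 C:10>8 D:7>6 E:5>2)
P1 drop B (A beats it: P:7>4 Q:10>0)
P1 drop E (C beats it: P:11>8 Q:9>0)
P1→{A,C,D} P2→{P,Q}

Survivors P1:{A,C,D} P2:{P,Q}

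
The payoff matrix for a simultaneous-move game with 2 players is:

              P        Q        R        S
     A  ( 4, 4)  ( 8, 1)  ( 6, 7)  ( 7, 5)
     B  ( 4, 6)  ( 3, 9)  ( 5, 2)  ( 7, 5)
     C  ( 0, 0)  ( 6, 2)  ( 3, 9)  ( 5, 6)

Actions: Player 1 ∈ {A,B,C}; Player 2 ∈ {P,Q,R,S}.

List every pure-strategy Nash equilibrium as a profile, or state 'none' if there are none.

(A,P): not NE [P2→R gives 7>4]
(A,Q): not NE [P2→R gives 7>1]
(A,R): NE
(A,S): not NE [P2→R gives 7>5]
(B,P): not NE [P2→Q gives 9>6]
(B,Q): not NE [P1→A gives 8>3]
(B,R): not NE [P1→A gives 6>5; P2→Q gives 9>2]
(B,S): not NE [P2→Q gives 9>5]
(C,P): not NE [P1→B gives 4>0; P2→R gives 9>0]
(C,Q): not NE [P1→A gives 8>6; P2→R gives 9>2]
(C,R): not NE [P1→A gives 6>3]
(C,S): not NE [P1→B gives 7>5; P2→R gives 9>6]

PSNE = {(A,R)}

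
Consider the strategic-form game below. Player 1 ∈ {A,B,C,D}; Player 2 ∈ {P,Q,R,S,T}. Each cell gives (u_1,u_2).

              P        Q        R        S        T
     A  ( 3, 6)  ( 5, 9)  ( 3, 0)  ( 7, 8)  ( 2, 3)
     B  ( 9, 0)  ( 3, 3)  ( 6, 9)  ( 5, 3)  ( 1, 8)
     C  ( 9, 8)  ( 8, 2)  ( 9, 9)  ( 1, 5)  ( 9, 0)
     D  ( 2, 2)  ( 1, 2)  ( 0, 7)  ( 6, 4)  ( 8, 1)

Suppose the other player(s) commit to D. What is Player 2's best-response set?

u_2(P vs D) = 2
u_2(Q vs D) = 2
u_2(R vs D) = 7
u_2(S vs D) = 4
u_2(T vs D) = 1
max payoff 7 at {R}

P2 best: {R}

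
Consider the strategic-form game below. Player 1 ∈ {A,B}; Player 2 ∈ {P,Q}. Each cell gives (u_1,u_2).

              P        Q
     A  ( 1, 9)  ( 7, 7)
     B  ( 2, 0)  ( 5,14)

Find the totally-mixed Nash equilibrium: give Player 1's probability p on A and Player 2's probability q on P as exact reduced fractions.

p=7/8, q=2/3

P1 indiff ⇒ q·1+(1-q)·7 = q·2+(1-q)·5 ⇒ q(-1) = (1-q)(-2) ⇒ q = 2/3
P2 indiff ⇒ p·9+(1-p)·0 = p·7+(1-p)·14 ⇒ p(2) = (1-p)(14) ⇒ p = 7/8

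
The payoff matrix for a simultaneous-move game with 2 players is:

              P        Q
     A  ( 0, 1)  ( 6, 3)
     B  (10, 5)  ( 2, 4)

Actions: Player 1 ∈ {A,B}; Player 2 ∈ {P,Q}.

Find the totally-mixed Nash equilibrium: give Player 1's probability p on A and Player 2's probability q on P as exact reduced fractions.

(p,q) = (1/3, 2/7)

P1 indiff ⇒ q·0+(1-q)·6 = q·10+(1-q)·2 ⇒ q(-10) = (1-q)(-4) ⇒ q = 2/7
P2 indiff ⇒ p·1+(1-p)·5 = p·3+(1-p)·4 ⇒ p(-2) = (1-p)(-1) ⇒ p = 1/3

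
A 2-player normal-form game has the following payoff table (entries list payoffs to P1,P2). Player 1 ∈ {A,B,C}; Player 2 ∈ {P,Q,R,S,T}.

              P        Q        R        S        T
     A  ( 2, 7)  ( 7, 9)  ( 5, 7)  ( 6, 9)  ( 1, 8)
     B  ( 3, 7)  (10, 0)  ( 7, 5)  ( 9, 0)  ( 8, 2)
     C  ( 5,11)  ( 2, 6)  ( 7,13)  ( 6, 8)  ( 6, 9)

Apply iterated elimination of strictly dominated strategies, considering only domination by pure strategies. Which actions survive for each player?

P1 drop A (B beats it: P:3>2 Q:10>7 R:7>5 S:9>6 T:8>1)
P2 drop Q (P beats it: B:7>0 C:11>6)
P2 drop S (P beats it: B:7>0 C:11>8)
P2 drop T (P beats it: B:7>2 C:11>9)
P1→{B,C} P2→{P,R}

IESDS → P1:{B,C} P2:{P,R}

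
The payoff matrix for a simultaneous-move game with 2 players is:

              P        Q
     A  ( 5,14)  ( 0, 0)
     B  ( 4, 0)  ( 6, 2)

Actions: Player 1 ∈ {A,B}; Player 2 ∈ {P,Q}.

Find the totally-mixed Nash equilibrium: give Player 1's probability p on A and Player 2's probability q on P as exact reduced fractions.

P1 indiff ⇒ q·5+(1-q)·0 = q·4+(1-q)·6 ⇒ q(1) = (1-q)(6) ⇒ q = 6/7
P2 indiff ⇒ p·14+(1-p)·0 = p·0+(1-p)·2 ⇒ p(14) = (1-p)(2) ⇒ p = 1/8

p=1/8, q=6/7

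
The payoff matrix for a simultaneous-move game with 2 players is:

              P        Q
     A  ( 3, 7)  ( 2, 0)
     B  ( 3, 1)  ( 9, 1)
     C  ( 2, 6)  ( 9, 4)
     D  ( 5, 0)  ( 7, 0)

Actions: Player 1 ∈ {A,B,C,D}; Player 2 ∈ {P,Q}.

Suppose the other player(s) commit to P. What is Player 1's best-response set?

argmax u_1 = {D}

u_1(A vs P) = 3
u_1(B vs P) = 3
u_1(C vs P) = 2
u_1(D vs P) = 5
max payoff 5 at {D}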